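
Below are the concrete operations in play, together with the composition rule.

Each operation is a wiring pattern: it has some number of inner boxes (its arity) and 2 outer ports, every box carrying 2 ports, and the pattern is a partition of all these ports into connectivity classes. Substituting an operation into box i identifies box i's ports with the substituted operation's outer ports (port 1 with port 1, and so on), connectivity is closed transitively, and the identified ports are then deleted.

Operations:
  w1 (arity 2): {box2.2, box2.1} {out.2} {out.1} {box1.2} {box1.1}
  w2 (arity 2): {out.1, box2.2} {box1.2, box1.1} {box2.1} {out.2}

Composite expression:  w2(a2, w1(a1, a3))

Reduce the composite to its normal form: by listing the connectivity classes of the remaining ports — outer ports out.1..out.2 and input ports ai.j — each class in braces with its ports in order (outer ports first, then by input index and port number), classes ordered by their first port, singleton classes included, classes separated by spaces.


{out.1} {out.2} {a1.1} {a1.2} {a2.1, a2.2} {a3.1, a3.2}

Connectivity passes through glued w2-boundaries; trace each wire chain.
after w1, the pattern on (a1, a3) reads {out.1} {out.2} {a1.1} {a1.2} {a3.1, a3.2} (out.j = its outer ports)
after w2, the pattern on (a2, a1, a3) reads {out.1} {out.2} {a1.1} {a1.2} {a2.1, a2.2} {a3.1, a3.2} (out.j = its outer ports)


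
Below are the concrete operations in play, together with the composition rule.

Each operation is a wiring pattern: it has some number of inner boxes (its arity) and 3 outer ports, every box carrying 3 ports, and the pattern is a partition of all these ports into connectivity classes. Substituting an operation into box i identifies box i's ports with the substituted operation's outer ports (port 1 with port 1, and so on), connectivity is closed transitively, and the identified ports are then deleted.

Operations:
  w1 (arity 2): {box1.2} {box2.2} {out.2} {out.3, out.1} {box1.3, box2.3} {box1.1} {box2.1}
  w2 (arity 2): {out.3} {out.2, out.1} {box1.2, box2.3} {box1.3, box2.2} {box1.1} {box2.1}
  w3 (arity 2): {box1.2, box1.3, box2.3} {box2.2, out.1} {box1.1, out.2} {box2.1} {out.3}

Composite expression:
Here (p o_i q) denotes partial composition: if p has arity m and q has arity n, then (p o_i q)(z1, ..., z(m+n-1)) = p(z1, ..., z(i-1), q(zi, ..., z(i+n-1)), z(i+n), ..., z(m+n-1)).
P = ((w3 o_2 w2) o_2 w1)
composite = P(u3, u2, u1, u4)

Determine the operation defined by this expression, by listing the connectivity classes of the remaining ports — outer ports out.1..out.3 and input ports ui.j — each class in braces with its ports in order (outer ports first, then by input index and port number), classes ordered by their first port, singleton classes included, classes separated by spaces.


{out.1} {out.2, u3.1} {out.3} {u1.1} {u1.2} {u1.3, u2.3} {u2.1} {u2.2} {u3.2, u3.3} {u4.1} {u4.2} {u4.3}

Reachability decides: close wires over w3-identified ports.
stage w1: inputs (u2, u1), connectivity {out.1, out.3} {out.2} {u1.1} {u1.2} {u1.3, u2.3} {u2.1} {u2.2}, out.j its boundary
stage w2: inputs (u2, u1, u4), connectivity {out.1, out.2} {out.3} {u1.1} {u1.2} {u1.3, u2.3} {u2.1} {u2.2} {u4.1} {u4.2} {u4.3}, out.j its boundary
stage w3: inputs (u3, u2, u1, u4), connectivity {out.1} {out.2, u3.1} {out.3} {u1.1} {u1.2} {u1.3, u2.3} {u2.1} {u2.2} {u3.2, u3.3} {u4.1} {u4.2} {u4.3}, out.j its boundary


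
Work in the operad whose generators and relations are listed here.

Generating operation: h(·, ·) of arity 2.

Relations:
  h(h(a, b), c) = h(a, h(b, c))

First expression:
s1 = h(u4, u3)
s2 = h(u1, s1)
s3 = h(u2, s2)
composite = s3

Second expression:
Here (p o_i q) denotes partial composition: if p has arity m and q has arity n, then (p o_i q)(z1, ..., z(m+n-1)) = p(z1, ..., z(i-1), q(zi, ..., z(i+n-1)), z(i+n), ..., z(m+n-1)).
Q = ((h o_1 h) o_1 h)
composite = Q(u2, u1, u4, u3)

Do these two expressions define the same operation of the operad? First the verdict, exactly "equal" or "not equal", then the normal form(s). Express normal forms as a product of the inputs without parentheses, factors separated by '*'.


equal: each reduces to u2 * u1 * u4 * u3

The first expression, normalized: u2 * u1 * u4 * u3
The second expression, normalized: u2 * u1 * u4 * u3
Identical normal forms: equal.


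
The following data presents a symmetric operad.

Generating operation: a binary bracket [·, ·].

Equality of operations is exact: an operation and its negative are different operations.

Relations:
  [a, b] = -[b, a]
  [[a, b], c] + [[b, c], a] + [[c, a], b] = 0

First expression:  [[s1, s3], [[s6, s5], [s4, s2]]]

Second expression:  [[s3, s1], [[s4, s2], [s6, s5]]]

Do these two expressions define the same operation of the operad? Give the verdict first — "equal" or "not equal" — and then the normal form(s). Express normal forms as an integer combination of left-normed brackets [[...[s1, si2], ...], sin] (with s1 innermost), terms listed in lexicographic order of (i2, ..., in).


The first composite normalizes to -[[[[[s1, s3], s2], s4], s5], s6] + [[[[[s1, s3], s2], s4], s6], s5] + [[[[[s1, s3], s4], s2], s5], s6] - [[[[[s1, s3], s4], s2], s6], s5] + [[[[[s1, s3], s5], s6], s2], s4] - [[[[[s1, s3], s5], s6], s4], s2] - [[[[[s1, s3], s6], s5], s2], s4] + [[[[[s1, s3], s6], s5], s4], s2]
The second composite normalizes to -[[[[[s1, s3], s2], s4], s5], s6] + [[[[[s1, s3], s2], s4], s6], s5] + [[[[[s1, s3], s4], s2], s5], s6] - [[[[[s1, s3], s4], s2], s6], s5] + [[[[[s1, s3], s5], s6], s2], s4] - [[[[[s1, s3], s5], s6], s4], s2] - [[[[[s1, s3], s6], s5], s2], s4] + [[[[[s1, s3], s6], s5], s4], s2]
One common form — equal.

equal; the common form is -[[[[[s1, s3], s2], s4], s5], s6] + [[[[[s1, s3], s2], s4], s6], s5] + [[[[[s1, s3], s4], s2], s5], s6] - [[[[[s1, s3], s4], s2], s6], s5] + [[[[[s1, s3], s5], s6], s2], s4] - [[[[[s1, s3], s5], s6], s4], s2] - [[[[[s1, s3], s6], s5], s2], s4] + [[[[[s1, s3], s6], s5], s4], s2]


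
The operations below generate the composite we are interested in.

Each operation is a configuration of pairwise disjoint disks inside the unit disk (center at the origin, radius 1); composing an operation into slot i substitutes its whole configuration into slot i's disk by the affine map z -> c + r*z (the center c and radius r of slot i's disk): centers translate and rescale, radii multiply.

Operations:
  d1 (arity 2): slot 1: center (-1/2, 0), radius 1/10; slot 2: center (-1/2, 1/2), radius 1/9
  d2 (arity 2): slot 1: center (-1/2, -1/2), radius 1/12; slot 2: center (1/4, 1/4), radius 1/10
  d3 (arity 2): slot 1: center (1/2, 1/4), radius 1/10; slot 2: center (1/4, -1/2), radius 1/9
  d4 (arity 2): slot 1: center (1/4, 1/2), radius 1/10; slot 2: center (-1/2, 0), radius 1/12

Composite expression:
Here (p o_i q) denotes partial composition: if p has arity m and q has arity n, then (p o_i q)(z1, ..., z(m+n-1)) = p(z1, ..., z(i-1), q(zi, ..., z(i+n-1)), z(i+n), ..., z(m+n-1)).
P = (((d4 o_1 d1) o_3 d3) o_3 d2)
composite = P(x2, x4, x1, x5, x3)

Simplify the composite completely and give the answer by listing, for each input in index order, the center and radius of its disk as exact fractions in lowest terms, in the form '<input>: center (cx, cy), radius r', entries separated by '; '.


Follow each x-input down from d4: c' goes to c + r*c', radius to r*r'.
input x2: composing its 2 substitution steps yields center (1/5, 1/2), radius 1/100
input x4: composing its 2 substitution steps yields center (1/5, 11/20), radius 1/90
input x1: composing its 3 substitution steps yields center (-37/80, 1/60), radius 1/1440
input x5: composing its 3 substitution steps yields center (-73/160, 11/480), radius 1/1200
input x3: composing its 2 substitution steps yields center (-23/48, -1/24), radius 1/108

x1: center (-37/80, 1/60), radius 1/1440; x2: center (1/5, 1/2), radius 1/100; x3: center (-23/48, -1/24), radius 1/108; x4: center (1/5, 11/20), radius 1/90; x5: center (-73/160, 11/480), radius 1/1200


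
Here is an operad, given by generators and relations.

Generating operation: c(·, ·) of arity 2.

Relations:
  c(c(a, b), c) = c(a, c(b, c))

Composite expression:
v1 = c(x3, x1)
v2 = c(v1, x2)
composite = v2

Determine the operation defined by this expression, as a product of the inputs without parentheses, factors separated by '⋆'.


All parenthesizations of c agree; list the x-inputs left to right.
c(x3, x1) unparenthesizes to x3 ⋆ x1
c(c(x3, x1), x2) unparenthesizes to x3 ⋆ x1 ⋆ x2

x3 ⋆ x1 ⋆ x2


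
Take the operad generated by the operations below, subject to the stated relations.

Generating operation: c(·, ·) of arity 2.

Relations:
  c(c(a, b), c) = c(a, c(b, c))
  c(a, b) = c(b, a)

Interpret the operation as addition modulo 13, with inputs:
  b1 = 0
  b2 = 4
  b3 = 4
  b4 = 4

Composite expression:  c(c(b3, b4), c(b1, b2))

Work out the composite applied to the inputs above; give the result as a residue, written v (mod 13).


12 (mod 13)

c(b3, b4) = 8
c(b1, b2) = 4
c(c(b3, b4), c(b1, b2)) = 12


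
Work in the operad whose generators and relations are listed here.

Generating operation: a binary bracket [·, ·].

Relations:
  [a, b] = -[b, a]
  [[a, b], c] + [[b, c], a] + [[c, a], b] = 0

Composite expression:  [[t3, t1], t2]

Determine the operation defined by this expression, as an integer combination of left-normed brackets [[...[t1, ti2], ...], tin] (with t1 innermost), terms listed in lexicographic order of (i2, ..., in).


-[[t1, t3], t2]

Expand each bracket as ab - ba; the t1-initial words give the coefficients.
Composite bracket: [[t3, t1], t2]
Applying ab - ba throughout gives 4 signed words (2^2 = 4).
The t1-initial words carry the normal form:
  the word t1t3t2 carries sign -1 and contributes -[[t1, t3], t2]


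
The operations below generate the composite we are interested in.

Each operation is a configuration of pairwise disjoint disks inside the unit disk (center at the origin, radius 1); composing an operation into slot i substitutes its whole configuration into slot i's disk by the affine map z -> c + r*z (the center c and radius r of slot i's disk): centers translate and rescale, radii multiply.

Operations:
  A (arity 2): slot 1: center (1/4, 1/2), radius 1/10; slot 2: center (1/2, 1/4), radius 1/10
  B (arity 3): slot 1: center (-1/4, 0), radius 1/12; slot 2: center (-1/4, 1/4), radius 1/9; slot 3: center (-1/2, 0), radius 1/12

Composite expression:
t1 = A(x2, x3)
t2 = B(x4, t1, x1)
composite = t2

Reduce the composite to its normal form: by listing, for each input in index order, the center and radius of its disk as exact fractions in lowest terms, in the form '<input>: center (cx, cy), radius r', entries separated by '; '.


Nesting under B composes maps z -> c + r*z down each x-path.
x4 passes through 1 substitution, ending at center (-1/4, 0), radius 1/12
x2 passes through 2 substitutions, ending at center (-2/9, 11/36), radius 1/90
x3 passes through 2 substitutions, ending at center (-7/36, 5/18), radius 1/90
x1 passes through 1 substitution, ending at center (-1/2, 0), radius 1/12

x1: center (-1/2, 0), radius 1/12; x2: center (-2/9, 11/36), radius 1/90; x3: center (-7/36, 5/18), radius 1/90; x4: center (-1/4, 0), radius 1/12


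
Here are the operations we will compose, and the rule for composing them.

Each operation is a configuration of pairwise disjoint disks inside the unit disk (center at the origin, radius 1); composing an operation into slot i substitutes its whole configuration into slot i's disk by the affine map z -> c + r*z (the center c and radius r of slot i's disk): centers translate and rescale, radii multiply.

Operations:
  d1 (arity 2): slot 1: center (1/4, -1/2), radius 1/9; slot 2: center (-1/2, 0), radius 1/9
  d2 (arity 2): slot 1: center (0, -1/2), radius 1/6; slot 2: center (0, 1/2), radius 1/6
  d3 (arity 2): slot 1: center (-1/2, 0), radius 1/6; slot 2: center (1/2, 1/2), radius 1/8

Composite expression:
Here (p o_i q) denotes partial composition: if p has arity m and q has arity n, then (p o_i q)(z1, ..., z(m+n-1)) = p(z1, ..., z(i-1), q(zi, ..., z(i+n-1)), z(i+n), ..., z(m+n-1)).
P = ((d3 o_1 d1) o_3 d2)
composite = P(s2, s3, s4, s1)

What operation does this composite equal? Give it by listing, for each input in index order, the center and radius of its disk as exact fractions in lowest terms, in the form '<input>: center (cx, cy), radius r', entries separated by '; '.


s1: center (1/2, 9/16), radius 1/48; s2: center (-11/24, -1/12), radius 1/54; s3: center (-7/12, 0), radius 1/54; s4: center (1/2, 7/16), radius 1/48

Follow each s-input down from d3: c' goes to c + r*c', radius to r*r'.
s2: after 2 affine steps, its disk has center (-11/24, -1/12), radius 1/54
s3: after 2 affine steps, its disk has center (-7/12, 0), radius 1/54
s4: after 2 affine steps, its disk has center (1/2, 7/16), radius 1/48
s1: after 2 affine steps, its disk has center (1/2, 9/16), radius 1/48


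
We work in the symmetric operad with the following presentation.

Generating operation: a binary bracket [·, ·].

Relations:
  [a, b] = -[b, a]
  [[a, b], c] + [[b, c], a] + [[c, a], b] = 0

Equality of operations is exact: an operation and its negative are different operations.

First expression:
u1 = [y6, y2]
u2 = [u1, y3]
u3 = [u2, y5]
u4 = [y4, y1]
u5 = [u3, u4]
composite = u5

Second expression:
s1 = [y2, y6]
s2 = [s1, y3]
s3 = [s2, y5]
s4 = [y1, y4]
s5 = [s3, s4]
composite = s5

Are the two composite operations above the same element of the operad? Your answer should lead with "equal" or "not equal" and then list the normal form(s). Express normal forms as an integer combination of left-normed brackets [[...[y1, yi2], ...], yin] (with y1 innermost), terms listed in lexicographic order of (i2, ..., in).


equal — both sides give -[[[[[y1, y4], y2], y6], y3], y5] + [[[[[y1, y4], y3], y2], y6], y5] - [[[[[y1, y4], y3], y6], y2], y5] + [[[[[y1, y4], y5], y2], y6], y3] - [[[[[y1, y4], y5], y3], y2], y6] + [[[[[y1, y4], y5], y3], y6], y2] - [[[[[y1, y4], y5], y6], y2], y3] + [[[[[y1, y4], y6], y2], y3], y5]

The first expression, normalized: -[[[[[y1, y4], y2], y6], y3], y5] + [[[[[y1, y4], y3], y2], y6], y5] - [[[[[y1, y4], y3], y6], y2], y5] + [[[[[y1, y4], y5], y2], y6], y3] - [[[[[y1, y4], y5], y3], y2], y6] + [[[[[y1, y4], y5], y3], y6], y2] - [[[[[y1, y4], y5], y6], y2], y3] + [[[[[y1, y4], y6], y2], y3], y5]
The second expression, normalized: -[[[[[y1, y4], y2], y6], y3], y5] + [[[[[y1, y4], y3], y2], y6], y5] - [[[[[y1, y4], y3], y6], y2], y5] + [[[[[y1, y4], y5], y2], y6], y3] - [[[[[y1, y4], y5], y3], y2], y6] + [[[[[y1, y4], y5], y3], y6], y2] - [[[[[y1, y4], y5], y6], y2], y3] + [[[[[y1, y4], y6], y2], y3], y5]
Both agree, so they are equal.


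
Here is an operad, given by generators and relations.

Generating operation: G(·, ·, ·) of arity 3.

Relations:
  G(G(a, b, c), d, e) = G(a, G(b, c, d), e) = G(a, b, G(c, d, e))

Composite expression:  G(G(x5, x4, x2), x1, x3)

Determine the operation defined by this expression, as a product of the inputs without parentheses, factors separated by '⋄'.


x5 ⋄ x4 ⋄ x2 ⋄ x1 ⋄ x3

All parenthesizations of G agree; list the x-inputs left to right.
G(x5, x4, x2) linearizes to x5 ⋄ x4 ⋄ x2
G(G(x5, x4, x2), x1, x3) linearizes to x5 ⋄ x4 ⋄ x2 ⋄ x1 ⋄ x3


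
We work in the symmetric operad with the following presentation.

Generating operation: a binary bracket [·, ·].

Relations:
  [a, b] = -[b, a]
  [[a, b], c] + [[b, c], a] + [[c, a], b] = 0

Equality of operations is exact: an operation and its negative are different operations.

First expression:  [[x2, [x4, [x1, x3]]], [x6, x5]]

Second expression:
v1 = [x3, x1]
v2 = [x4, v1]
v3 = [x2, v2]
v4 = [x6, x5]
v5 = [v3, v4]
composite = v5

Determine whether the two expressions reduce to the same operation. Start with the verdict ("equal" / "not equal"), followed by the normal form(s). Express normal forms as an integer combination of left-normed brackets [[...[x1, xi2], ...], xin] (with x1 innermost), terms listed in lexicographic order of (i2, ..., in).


not equal; first: -[[[[[x1, x3], x4], x2], x5], x6] + [[[[[x1, x3], x4], x2], x6], x5]; second: [[[[[x1, x3], x4], x2], x5], x6] - [[[[[x1, x3], x4], x2], x6], x5]

The first composite normalizes to -[[[[[x1, x3], x4], x2], x5], x6] + [[[[[x1, x3], x4], x2], x6], x5]
The second composite normalizes to [[[[[x1, x3], x4], x2], x5], x6] - [[[[[x1, x3], x4], x2], x6], x5]
Different reductions; not equal.


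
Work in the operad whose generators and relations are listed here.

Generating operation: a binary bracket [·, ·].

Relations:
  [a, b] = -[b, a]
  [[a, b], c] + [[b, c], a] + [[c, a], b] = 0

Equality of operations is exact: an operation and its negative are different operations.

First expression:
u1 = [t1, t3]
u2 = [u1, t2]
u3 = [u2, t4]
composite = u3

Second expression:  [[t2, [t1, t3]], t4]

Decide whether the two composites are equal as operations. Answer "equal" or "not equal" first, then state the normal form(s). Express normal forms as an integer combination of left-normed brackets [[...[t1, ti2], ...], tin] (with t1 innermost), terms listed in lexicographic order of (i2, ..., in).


not equal: they reduce to [[[t1, t3], t2], t4] and -[[[t1, t3], t2], t4]

In normal form, the first expression is [[[t1, t3], t2], t4]
In normal form, the second expression is -[[[t1, t3], t2], t4]
Different reductions; not equal.


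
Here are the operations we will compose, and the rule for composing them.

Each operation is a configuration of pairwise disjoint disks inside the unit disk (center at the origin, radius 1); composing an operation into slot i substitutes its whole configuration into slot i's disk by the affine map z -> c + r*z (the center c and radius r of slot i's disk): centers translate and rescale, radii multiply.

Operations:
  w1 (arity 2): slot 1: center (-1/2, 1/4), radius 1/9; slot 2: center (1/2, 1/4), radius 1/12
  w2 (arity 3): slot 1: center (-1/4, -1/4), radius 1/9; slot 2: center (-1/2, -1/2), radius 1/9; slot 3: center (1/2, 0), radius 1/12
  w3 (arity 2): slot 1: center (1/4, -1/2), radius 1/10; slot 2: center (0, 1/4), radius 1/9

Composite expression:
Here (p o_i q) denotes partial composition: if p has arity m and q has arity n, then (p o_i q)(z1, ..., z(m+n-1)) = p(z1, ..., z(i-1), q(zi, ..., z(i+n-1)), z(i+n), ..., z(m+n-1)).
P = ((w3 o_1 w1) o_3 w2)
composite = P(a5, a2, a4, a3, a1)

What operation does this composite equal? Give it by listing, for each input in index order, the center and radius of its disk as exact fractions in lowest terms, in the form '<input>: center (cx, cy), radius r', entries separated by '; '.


a1: center (1/18, 1/4), radius 1/108; a2: center (3/10, -19/40), radius 1/120; a3: center (-1/18, 7/36), radius 1/81; a4: center (-1/36, 2/9), radius 1/81; a5: center (1/5, -19/40), radius 1/90

Only the slot chain above each a matters under w3; compose those maps.
a5: after 2 affine steps, its disk has center (1/5, -19/40), radius 1/90
a2: after 2 affine steps, its disk has center (3/10, -19/40), radius 1/120
a4: after 2 affine steps, its disk has center (-1/36, 2/9), radius 1/81
a3: after 2 affine steps, its disk has center (-1/18, 7/36), radius 1/81
a1: after 2 affine steps, its disk has center (1/18, 1/4), radius 1/108


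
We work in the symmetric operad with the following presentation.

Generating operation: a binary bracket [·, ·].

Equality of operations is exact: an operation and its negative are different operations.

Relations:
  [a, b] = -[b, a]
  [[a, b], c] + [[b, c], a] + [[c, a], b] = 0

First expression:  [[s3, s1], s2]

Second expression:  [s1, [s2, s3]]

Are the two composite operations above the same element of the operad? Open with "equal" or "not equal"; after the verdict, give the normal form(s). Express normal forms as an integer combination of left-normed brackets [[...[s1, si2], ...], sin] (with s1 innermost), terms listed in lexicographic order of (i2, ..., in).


not equal; the first gives -[[s1, s3], s2] and the second [[s1, s2], s3] - [[s1, s3], s2]

In normal form, the first expression is -[[s1, s3], s2]
In normal form, the second expression is [[s1, s2], s3] - [[s1, s3], s2]
Different reductions; not equal.


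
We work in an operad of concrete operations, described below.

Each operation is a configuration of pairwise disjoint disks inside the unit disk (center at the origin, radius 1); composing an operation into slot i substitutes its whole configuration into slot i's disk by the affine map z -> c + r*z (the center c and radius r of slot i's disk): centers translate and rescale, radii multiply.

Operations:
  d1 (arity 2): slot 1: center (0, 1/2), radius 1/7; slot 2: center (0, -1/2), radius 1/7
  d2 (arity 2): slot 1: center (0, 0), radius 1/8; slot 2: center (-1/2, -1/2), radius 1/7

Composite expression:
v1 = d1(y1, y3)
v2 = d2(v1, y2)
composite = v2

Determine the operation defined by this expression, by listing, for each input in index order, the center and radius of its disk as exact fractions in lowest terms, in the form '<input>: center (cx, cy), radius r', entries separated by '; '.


y1: center (0, 1/16), radius 1/56; y2: center (-1/2, -1/2), radius 1/7; y3: center (0, -1/16), radius 1/56

Below d2, radii multiply path by path; the y-disk centers shift.
input y1: applying the 2 nested substitutions gives center (0, 1/16), radius 1/56
input y3: applying the 2 nested substitutions gives center (0, -1/16), radius 1/56
input y2: applying the 1 nested substitution gives center (-1/2, -1/2), radius 1/7


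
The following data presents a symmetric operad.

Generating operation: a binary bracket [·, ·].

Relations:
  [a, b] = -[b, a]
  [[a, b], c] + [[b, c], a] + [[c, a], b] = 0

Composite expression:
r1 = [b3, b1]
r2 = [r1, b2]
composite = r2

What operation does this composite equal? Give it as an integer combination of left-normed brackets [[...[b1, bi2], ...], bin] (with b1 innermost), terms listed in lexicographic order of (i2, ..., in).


-[[b1, b3], b2]

Antisymmetry and Jacobi reduce to b1-anchored left-normed brackets.
Composite bracket: [[b3, b1], b2]
Each bracket splits as ab - ba, giving 4 signed words (2^2 = 4).
The b1-initial words carry the normal form:
  b1b3b2 (sign -1) contributes -[[b1, b3], b2]


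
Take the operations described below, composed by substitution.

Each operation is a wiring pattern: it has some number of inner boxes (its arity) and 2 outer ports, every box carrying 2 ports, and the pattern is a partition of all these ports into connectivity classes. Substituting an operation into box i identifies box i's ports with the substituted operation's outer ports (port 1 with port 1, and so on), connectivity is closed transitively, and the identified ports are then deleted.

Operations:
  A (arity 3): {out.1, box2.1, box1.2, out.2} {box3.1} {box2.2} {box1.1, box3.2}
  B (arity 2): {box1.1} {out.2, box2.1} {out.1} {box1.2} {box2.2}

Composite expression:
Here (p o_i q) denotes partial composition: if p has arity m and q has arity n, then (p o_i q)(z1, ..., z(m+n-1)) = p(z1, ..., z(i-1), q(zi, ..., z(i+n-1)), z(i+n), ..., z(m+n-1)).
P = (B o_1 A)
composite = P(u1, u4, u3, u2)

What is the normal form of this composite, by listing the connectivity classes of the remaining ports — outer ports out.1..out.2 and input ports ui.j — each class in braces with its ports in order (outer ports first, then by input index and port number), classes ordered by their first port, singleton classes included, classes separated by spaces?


Treat the ports identified at B as solder joints: merge, then drop.
composing A on (u1, u4, u3), with out.j its own outer ports: {out.1, out.2, u1.2, u4.1} {u1.1, u3.2} {u3.1} {u4.2}
composing B on (u1, u4, u3, u2), with out.j its own outer ports: {out.1} {out.2, u2.1} {u1.1, u3.2} {u1.2, u4.1} {u2.2} {u3.1} {u4.2}

{out.1} {out.2, u2.1} {u1.1, u3.2} {u1.2, u4.1} {u2.2} {u3.1} {u4.2}


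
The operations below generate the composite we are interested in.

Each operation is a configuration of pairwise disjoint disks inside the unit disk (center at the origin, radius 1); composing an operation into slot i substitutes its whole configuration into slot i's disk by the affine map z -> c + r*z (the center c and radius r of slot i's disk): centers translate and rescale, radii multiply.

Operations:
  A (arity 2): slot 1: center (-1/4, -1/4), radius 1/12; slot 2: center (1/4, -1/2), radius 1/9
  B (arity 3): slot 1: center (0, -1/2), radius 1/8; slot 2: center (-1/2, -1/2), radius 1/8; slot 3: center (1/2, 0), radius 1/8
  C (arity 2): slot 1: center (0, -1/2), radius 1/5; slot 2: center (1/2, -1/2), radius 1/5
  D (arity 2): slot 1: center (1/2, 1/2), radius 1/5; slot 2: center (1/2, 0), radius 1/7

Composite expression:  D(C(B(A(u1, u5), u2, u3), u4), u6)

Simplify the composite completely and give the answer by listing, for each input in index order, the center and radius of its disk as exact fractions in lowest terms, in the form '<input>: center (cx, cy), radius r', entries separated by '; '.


u1: center (399/800, 303/800), radius 1/2400; u2: center (12/25, 19/50), radius 1/200; u3: center (13/25, 2/5), radius 1/200; u4: center (3/5, 2/5), radius 1/25; u5: center (401/800, 151/400), radius 1/1800; u6: center (1/2, 0), radius 1/7


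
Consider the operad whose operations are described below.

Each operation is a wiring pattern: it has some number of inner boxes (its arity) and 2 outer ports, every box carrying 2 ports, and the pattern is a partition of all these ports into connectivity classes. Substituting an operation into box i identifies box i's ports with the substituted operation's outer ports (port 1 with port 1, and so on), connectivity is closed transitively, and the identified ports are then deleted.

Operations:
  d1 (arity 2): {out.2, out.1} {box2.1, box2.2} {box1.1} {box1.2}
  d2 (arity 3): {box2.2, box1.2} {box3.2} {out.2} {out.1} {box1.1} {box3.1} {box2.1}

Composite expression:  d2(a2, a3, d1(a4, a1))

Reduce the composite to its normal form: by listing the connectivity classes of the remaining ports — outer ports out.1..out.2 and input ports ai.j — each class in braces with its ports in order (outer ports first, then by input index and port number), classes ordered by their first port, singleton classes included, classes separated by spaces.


Connectivity passes through glued d2-boundaries; trace each wire chain.
composing d1 on (a4, a1), with out.j its own outer ports: {out.1, out.2} {a1.1, a1.2} {a4.1} {a4.2}
composing d2 on (a2, a3, a4, a1), with out.j its own outer ports: {out.1} {out.2} {a1.1, a1.2} {a2.1} {a2.2, a3.2} {a3.1} {a4.1} {a4.2}

{out.1} {out.2} {a1.1, a1.2} {a2.1} {a2.2, a3.2} {a3.1} {a4.1} {a4.2}


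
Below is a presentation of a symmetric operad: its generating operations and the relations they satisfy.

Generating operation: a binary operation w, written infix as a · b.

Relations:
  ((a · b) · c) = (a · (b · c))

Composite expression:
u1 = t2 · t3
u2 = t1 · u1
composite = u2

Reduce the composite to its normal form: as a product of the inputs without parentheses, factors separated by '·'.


t1 · t2 · t3

All parenthesizations of w agree; list the t-inputs left to right.
(t2 · t3) collapses to t2 · t3
(t1 · (t2 · t3)) collapses to t1 · t2 · t3


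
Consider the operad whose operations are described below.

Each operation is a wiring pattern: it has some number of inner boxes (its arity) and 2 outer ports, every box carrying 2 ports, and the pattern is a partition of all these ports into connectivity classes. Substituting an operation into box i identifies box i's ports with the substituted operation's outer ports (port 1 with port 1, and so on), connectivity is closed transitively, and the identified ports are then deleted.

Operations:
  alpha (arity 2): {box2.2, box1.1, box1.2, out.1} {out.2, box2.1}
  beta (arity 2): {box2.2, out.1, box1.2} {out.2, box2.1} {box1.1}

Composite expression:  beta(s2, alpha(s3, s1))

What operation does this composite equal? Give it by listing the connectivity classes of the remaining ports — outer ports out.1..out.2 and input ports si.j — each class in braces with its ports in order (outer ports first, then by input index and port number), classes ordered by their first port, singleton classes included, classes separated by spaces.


Connectivity passes through glued beta-boundaries; trace each wire chain.
through alpha, on inputs (s3, s1): {out.1, s1.2, s3.1, s3.2} {out.2, s1.1} (out.j = stage outer ports)
through beta, on inputs (s2, s3, s1): {out.1, s1.1, s2.2} {out.2, s1.2, s3.1, s3.2} {s2.1} (out.j = stage outer ports)

{out.1, s1.1, s2.2} {out.2, s1.2, s3.1, s3.2} {s2.1}


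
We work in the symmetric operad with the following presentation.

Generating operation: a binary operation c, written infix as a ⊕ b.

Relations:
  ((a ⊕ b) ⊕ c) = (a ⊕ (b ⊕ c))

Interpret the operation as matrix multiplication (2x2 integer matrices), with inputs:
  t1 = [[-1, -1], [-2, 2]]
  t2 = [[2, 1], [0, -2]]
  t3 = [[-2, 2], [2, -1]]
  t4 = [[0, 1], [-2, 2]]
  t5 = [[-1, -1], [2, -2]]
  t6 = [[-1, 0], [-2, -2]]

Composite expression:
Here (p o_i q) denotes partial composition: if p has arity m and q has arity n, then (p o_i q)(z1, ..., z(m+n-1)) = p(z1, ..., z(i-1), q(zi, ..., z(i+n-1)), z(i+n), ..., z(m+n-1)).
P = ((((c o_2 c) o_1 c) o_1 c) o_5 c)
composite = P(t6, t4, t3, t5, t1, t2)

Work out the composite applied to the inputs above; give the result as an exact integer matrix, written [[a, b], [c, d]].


[[-8, 4], [-64, 96]]


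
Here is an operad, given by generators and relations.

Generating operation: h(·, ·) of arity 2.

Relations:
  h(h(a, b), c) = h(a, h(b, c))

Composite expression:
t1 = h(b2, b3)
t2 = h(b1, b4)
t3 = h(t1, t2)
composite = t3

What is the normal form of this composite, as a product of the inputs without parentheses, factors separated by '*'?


Every regrouping of h is equal, so read the b-inputs in written order.
h(b2, b3) collapses to b2 * b3
h(b1, b4) collapses to b1 * b4
h(h(b2, b3), h(b1, b4)) collapses to b2 * b3 * b1 * b4

b2 * b3 * b1 * b4


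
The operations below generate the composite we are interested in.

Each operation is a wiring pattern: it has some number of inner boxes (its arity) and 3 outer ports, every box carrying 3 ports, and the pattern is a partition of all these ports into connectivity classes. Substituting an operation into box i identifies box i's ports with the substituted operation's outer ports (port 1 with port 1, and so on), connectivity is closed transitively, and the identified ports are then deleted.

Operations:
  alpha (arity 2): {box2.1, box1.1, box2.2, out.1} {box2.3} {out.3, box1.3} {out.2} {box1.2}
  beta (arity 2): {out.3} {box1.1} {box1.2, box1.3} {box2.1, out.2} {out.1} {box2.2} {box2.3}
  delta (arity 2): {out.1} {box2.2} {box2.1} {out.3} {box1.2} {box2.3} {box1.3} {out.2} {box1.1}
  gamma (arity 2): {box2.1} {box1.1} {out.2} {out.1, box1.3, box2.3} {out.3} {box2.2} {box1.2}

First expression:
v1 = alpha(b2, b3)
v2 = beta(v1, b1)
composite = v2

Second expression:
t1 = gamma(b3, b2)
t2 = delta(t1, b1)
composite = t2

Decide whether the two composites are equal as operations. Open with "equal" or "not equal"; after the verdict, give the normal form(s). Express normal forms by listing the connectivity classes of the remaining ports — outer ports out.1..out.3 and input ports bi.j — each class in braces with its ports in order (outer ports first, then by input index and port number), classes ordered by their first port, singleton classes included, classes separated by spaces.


Normal form of the first expression: {out.1} {out.2, b1.1} {out.3} {b1.2} {b1.3} {b2.1, b3.1, b3.2} {b2.2} {b2.3} {b3.3}
Normal form of the second expression: {out.1} {out.2} {out.3} {b1.1} {b1.2} {b1.3} {b2.1} {b2.2} {b2.3, b3.3} {b3.1} {b3.2}
Distinct normal forms: not equal.

not equal; the first gives {out.1} {out.2, b1.1} {out.3} {b1.2} {b1.3} {b2.1, b3.1, b3.2} {b2.2} {b2.3} {b3.3} and the second {out.1} {out.2} {out.3} {b1.1} {b1.2} {b1.3} {b2.1} {b2.2} {b2.3, b3.3} {b3.1} {b3.2}


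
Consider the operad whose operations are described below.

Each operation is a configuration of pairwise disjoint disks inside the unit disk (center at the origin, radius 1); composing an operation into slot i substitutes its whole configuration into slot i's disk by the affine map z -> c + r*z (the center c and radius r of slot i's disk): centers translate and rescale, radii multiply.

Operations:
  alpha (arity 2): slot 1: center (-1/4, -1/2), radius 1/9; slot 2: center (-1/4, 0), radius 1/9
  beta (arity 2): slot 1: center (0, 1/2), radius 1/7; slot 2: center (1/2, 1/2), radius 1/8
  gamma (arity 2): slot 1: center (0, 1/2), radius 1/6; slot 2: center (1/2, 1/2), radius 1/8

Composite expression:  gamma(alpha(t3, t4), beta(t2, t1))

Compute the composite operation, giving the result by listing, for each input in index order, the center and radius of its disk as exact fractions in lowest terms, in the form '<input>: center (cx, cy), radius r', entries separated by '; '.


t1: center (9/16, 9/16), radius 1/64; t2: center (1/2, 9/16), radius 1/56; t3: center (-1/24, 5/12), radius 1/54; t4: center (-1/24, 1/2), radius 1/54

Only the slot chain above each t matters under gamma; compose those maps.
for t3, the 2-step affine chain lands on center (-1/24, 5/12), radius 1/54
for t4, the 2-step affine chain lands on center (-1/24, 1/2), radius 1/54
for t2, the 2-step affine chain lands on center (1/2, 9/16), radius 1/56
for t1, the 2-step affine chain lands on center (9/16, 9/16), radius 1/64


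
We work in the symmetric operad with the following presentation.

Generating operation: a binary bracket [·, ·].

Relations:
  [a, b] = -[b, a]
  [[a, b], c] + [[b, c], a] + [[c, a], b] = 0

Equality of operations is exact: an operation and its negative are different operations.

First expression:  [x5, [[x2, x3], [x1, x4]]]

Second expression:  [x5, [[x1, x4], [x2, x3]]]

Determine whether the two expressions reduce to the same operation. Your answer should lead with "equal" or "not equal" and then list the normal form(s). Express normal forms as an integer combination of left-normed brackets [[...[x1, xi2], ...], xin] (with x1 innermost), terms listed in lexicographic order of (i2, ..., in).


not equal; first: [[[[x1, x4], x2], x3], x5] - [[[[x1, x4], x3], x2], x5]; second: -[[[[x1, x4], x2], x3], x5] + [[[[x1, x4], x3], x2], x5]

The first composite normalizes to [[[[x1, x4], x2], x3], x5] - [[[[x1, x4], x3], x2], x5]
The second composite normalizes to -[[[[x1, x4], x2], x3], x5] + [[[[x1, x4], x3], x2], x5]
No match — not equal.


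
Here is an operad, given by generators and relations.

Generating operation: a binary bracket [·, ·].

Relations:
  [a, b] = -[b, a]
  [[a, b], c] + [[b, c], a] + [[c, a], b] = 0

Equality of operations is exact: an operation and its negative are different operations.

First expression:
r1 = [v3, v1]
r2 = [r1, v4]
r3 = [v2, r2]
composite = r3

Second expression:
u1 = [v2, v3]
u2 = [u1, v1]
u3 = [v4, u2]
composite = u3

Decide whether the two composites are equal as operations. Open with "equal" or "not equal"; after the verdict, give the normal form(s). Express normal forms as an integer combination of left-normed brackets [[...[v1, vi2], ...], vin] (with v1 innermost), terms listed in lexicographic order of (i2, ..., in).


The first expression reduces to [[[v1, v3], v4], v2]
The second expression reduces to [[[v1, v2], v3], v4] - [[[v1, v3], v2], v4]
The forms do not match — not equal.

not equal: they reduce to [[[v1, v3], v4], v2] and [[[v1, v2], v3], v4] - [[[v1, v3], v2], v4]


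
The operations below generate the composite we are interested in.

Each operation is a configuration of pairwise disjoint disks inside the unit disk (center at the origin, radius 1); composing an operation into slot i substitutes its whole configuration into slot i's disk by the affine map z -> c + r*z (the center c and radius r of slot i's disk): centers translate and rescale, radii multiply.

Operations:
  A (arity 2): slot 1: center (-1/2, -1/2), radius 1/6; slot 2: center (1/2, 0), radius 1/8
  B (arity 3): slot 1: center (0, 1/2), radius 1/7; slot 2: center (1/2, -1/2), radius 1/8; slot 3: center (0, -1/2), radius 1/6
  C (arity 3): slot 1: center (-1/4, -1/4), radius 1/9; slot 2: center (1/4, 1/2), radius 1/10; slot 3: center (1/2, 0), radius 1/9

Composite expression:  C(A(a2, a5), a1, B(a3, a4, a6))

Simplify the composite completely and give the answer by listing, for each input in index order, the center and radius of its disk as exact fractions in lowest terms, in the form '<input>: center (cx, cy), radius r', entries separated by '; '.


a1: center (1/4, 1/2), radius 1/10; a2: center (-11/36, -11/36), radius 1/54; a3: center (1/2, 1/18), radius 1/63; a4: center (5/9, -1/18), radius 1/72; a5: center (-7/36, -1/4), radius 1/72; a6: center (1/2, -1/18), radius 1/54

Only the slot chain above each a matters under C; compose those maps.
input a2: applying the 2 nested substitutions gives center (-11/36, -11/36), radius 1/54
input a5: applying the 2 nested substitutions gives center (-7/36, -1/4), radius 1/72
input a1: applying the 1 nested substitution gives center (1/4, 1/2), radius 1/10
input a3: applying the 2 nested substitutions gives center (1/2, 1/18), radius 1/63
input a4: applying the 2 nested substitutions gives center (5/9, -1/18), radius 1/72
input a6: applying the 2 nested substitutions gives center (1/2, -1/18), radius 1/54


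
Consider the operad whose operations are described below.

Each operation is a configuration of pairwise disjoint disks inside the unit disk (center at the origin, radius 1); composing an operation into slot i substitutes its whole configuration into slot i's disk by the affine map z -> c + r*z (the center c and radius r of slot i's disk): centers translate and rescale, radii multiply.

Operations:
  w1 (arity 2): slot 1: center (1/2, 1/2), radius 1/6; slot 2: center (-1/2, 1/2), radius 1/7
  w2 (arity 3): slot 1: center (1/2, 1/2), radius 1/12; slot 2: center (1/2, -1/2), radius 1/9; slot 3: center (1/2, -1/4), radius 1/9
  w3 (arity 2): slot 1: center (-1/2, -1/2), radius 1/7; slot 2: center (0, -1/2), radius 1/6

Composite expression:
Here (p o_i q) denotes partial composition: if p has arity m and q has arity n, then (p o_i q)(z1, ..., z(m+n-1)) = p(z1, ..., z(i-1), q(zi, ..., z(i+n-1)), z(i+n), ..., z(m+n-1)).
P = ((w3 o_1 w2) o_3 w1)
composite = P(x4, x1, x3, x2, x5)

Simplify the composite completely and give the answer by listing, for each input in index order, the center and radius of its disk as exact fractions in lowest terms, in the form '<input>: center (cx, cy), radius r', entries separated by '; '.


x1: center (-3/7, -4/7), radius 1/63; x2: center (-55/126, -19/36), radius 1/441; x3: center (-53/126, -19/36), radius 1/378; x4: center (-3/7, -3/7), radius 1/84; x5: center (0, -1/2), radius 1/6

Only the slot chain above each x matters under w3; compose those maps.
input x4: composing its 2 substitution steps yields center (-3/7, -3/7), radius 1/84
input x1: composing its 2 substitution steps yields center (-3/7, -4/7), radius 1/63
input x3: composing its 3 substitution steps yields center (-53/126, -19/36), radius 1/378
input x2: composing its 3 substitution steps yields center (-55/126, -19/36), radius 1/441
input x5: composing its 1 substitution step yields center (0, -1/2), radius 1/6


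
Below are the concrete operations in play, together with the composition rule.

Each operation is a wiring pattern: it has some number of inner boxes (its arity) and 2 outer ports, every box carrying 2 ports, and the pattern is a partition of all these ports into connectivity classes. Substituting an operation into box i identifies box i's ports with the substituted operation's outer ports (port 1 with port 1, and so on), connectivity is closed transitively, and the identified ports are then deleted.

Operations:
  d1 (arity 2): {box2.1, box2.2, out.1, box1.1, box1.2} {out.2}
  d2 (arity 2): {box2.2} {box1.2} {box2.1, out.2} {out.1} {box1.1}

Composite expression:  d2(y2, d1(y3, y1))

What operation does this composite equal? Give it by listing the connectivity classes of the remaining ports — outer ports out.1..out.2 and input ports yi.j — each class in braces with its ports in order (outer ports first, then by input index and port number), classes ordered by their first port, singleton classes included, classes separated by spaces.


{out.1} {out.2, y1.1, y1.2, y3.1, y3.2} {y2.1} {y2.2}

Two ports join when wires chain via d2-identified ports.
through d1, on inputs (y3, y1): {out.1, y1.1, y1.2, y3.1, y3.2} {out.2} (out.j = stage outer ports)
through d2, on inputs (y2, y3, y1): {out.1} {out.2, y1.1, y1.2, y3.1, y3.2} {y2.1} {y2.2} (out.j = stage outer ports)
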